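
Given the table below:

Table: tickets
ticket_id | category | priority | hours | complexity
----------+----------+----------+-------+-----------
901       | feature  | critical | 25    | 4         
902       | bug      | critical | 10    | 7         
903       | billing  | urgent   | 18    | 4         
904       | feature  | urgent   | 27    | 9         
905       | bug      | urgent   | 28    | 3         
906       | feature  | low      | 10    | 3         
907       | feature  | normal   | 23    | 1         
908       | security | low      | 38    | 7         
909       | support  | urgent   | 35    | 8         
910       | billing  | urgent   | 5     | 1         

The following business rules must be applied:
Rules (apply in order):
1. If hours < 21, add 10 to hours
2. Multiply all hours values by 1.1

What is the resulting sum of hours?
284.9

Step 1: Apply Rule 1 - Add 10 to records with hours < 21
  - 4 records affected: 43 + (4 × 10) = 83
  - Unaffected records: 176
  - Sum after Rule 1: 259
Step 2: Apply Rule 2 - Multiply all by 1.1
  - 259 × 1.1 = 284.9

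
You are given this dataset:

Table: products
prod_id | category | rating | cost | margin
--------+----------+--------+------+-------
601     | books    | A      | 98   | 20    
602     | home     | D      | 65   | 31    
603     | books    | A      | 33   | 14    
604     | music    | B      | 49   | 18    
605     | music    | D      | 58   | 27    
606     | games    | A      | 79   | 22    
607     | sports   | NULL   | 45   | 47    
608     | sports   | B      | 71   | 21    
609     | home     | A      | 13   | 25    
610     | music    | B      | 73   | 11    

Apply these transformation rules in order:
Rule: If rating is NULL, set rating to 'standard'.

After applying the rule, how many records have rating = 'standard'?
1

Step 1: Count records where rating IS NULL
Step 2: Found 1 records with NULL rating
Step 3: These records will have rating set to 'standard'
Step 4: Records already having rating = 'standard': 0
Step 5: Answer: 1 + 0 = 1 records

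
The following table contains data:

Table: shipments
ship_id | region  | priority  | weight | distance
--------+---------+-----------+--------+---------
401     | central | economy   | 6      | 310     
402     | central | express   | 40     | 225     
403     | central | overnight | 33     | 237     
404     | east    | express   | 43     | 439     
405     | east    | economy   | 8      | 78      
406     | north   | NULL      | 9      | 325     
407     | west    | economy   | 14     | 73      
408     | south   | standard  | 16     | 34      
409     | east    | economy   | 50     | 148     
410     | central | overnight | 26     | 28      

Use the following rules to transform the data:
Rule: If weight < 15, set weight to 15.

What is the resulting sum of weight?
268

Step 1: 4 records have weight < 15
Step 2: These records originally summed to 37
Step 3: After setting to minimum: 4 × 15 = 60
Step 4: Unaffected records sum: 208
Step 5: Final sum = 60 + 208 = 268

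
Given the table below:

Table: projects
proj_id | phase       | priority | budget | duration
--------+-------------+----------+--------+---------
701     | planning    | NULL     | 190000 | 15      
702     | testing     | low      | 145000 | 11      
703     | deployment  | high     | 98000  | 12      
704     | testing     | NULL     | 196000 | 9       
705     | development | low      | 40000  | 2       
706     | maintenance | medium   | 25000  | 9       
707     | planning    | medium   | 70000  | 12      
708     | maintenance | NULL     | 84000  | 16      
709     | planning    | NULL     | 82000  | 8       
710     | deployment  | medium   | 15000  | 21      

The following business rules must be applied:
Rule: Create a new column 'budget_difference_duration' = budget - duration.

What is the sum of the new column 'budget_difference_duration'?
944885

Step 1: For each record, compute budget - duration
Example calculations:
  190000 - 15 = 189985
  145000 - 11 = 144989
  98000 - 12 = 97988
  ...
Step 2: Sum all derived values
Step 3: Total = 944885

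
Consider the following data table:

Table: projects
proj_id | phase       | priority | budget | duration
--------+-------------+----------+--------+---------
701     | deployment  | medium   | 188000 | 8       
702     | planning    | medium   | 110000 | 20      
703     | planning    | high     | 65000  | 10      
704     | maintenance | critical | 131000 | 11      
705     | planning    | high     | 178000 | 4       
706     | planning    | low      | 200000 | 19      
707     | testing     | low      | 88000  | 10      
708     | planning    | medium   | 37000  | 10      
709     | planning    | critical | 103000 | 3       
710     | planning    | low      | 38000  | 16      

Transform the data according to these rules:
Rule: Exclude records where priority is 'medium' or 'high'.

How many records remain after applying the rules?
5

Step 1: Count records to exclude
  - 3 (medium) + 2 (high) = 5 records
Step 2: Total records: 10
Step 3: Remaining = 10 - 5 = 5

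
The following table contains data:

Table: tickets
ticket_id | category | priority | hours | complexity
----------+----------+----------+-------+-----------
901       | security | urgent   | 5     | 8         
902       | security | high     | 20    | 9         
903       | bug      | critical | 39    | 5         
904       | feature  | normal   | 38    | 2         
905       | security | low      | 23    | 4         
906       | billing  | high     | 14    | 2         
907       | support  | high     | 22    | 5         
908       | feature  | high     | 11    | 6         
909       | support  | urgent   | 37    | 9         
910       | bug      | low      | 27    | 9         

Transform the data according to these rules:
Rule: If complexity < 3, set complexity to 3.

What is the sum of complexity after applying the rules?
61

Step 1: 2 records have complexity < 3
Step 2: These records originally summed to 4
Step 3: After setting to minimum: 2 × 3 = 6
Step 4: Unaffected records sum: 55
Step 5: Final sum = 6 + 55 = 61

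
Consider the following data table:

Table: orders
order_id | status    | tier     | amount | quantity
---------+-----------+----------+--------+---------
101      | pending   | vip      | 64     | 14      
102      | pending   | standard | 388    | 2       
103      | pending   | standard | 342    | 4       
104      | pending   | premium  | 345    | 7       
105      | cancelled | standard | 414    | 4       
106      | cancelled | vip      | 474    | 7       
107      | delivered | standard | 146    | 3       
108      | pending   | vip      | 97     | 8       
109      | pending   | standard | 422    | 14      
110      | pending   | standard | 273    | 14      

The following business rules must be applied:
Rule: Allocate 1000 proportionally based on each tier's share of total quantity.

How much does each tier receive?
premium: 90.91, standard: 532.47, vip: 376.62

Step 1: Calculate total quantity = 77
Step 2: Calculate each tier's proportion:
  premium: 7/77 = 9.09% → 90.91
  standard: 41/77 = 53.25% → 532.47
  vip: 29/77 = 37.66% → 376.62
Step 3: Verify: sum of allocations ≈ 1000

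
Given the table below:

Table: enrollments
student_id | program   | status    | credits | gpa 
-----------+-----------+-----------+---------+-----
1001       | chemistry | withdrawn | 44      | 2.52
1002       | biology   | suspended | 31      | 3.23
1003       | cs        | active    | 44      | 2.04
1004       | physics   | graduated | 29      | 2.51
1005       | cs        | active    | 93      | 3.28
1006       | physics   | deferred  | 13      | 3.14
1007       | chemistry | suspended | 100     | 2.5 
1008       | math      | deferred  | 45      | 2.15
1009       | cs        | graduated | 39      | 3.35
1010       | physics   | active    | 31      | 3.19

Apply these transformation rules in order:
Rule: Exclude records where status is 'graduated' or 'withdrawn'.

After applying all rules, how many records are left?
7

Step 1: Count records to exclude
  - 2 (graduated) + 1 (withdrawn) = 3 records
Step 2: Total records: 10
Step 3: Remaining = 10 - 3 = 7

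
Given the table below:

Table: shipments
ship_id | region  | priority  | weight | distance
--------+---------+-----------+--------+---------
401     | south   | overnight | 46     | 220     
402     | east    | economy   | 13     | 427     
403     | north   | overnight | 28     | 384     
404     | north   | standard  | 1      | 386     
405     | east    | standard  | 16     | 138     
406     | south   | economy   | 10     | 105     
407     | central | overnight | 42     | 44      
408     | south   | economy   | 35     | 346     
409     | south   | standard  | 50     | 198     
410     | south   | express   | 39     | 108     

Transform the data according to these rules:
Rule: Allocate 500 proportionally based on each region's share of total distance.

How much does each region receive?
central: 9.34, east: 119.91, north: 163.41, south: 207.34

Step 1: Calculate total distance = 2356
Step 2: Calculate each region's proportion:
  central: 44/2356 = 1.87% → 9.34
  east: 565/2356 = 23.98% → 119.91
  north: 770/2356 = 32.68% → 163.41
  south: 977/2356 = 41.47% → 207.34
Step 3: Verify: sum of allocations ≈ 500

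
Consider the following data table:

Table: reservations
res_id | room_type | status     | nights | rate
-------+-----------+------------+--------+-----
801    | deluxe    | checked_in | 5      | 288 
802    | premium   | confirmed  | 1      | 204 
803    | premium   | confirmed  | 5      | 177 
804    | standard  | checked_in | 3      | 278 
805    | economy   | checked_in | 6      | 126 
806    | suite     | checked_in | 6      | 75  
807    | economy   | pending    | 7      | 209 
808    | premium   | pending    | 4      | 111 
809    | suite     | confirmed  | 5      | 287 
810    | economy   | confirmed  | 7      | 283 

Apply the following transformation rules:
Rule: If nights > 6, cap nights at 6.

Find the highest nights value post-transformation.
6

Step 1: Original maximum nights = 7
Step 2: Apply cap at 6
Step 3: 2 records had nights > 6 and were capped
Step 4: Maximum after transformation = 6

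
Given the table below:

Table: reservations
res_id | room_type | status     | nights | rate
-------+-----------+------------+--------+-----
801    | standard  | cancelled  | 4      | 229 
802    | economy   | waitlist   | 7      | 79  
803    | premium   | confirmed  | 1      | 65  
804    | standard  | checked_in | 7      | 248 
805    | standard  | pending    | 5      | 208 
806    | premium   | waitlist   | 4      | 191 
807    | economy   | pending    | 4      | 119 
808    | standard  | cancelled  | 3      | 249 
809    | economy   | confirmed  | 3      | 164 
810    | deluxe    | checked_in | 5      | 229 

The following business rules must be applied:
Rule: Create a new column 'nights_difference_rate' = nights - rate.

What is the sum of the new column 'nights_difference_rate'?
-1738

Step 1: For each record, compute nights - rate
Example calculations:
  4 - 229 = -225
  7 - 79 = -72
  1 - 65 = -64
  ...
Step 2: Sum all derived values
Step 3: Total = -1738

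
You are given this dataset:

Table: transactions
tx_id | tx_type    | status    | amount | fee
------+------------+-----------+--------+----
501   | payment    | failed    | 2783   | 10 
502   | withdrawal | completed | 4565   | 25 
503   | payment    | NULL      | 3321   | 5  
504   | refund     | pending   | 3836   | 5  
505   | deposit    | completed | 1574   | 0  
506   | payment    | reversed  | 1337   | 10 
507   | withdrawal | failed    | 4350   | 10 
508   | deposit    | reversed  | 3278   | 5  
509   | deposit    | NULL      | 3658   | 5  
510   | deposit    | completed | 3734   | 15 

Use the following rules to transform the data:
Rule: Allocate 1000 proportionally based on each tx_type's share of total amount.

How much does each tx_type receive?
deposit: 377.48, payment: 229.41, refund: 118.26, withdrawal: 274.85

Step 1: Calculate total amount = 32436
Step 2: Calculate each tx_type's proportion:
  deposit: 12244/32436 = 37.75% → 377.48
  payment: 7441/32436 = 22.94% → 229.41
  refund: 3836/32436 = 11.83% → 118.26
  withdrawal: 8915/32436 = 27.48% → 274.85
Step 3: Verify: sum of allocations ≈ 1000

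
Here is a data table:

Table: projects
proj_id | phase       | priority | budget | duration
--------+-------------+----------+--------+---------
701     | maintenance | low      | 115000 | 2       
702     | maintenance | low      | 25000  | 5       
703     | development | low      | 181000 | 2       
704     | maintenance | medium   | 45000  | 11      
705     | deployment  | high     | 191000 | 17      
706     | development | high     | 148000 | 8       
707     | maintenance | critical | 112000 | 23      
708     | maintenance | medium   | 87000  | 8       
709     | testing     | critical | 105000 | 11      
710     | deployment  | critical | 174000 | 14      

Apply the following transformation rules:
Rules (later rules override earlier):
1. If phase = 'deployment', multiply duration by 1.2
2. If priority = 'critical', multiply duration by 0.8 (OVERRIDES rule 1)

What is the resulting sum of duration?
94.8

Step 1: Rule 2 takes priority for records with priority = 'critical'
  - 3 records: 48 × 0.8 = 38.4
Step 2: Rule 1 applies to remaining records with phase = 'deployment'
  - 1 records: 17 × 1.2 = 20.4
Step 3: Other records unchanged: 36
Step 4: Final sum = 38.4 + 20.4 + 36 = 94.8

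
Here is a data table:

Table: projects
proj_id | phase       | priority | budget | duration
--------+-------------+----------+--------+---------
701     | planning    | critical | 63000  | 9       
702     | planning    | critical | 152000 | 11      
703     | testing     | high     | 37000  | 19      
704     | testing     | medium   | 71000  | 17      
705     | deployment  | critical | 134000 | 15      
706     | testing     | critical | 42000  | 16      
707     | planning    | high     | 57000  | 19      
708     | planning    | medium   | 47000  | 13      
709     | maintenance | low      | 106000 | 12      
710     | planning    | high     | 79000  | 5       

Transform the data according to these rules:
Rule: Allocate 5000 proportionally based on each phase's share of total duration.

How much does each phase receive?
deployment: 551.47, maintenance: 441.18, planning: 2095.59, testing: 1911.76

Step 1: Calculate total duration = 136
Step 2: Calculate each phase's proportion:
  deployment: 15/136 = 11.03% → 551.47
  maintenance: 12/136 = 8.82% → 441.18
  planning: 57/136 = 41.91% → 2095.59
  testing: 52/136 = 38.24% → 1911.76
Step 3: Verify: sum of allocations ≈ 5000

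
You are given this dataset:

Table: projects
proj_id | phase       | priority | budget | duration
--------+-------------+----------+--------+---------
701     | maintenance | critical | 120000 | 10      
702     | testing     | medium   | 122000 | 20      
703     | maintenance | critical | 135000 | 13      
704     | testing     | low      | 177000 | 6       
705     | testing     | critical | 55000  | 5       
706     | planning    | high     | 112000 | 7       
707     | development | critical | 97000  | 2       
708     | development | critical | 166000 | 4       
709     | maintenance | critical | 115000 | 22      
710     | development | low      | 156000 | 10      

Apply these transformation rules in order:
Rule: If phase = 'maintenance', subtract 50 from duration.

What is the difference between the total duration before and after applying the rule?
150

Step 1: Original sum of duration = 99
Step 2: 3 records have phase = 'maintenance'
Step 3: Each affected record changes by -50
Step 4: Total change = 3 × -50 = -150
Step 5: New sum = 99 + -150 = -51
Step 6: Difference = |-51 - 99| = 150
        (Sum decreased by 150)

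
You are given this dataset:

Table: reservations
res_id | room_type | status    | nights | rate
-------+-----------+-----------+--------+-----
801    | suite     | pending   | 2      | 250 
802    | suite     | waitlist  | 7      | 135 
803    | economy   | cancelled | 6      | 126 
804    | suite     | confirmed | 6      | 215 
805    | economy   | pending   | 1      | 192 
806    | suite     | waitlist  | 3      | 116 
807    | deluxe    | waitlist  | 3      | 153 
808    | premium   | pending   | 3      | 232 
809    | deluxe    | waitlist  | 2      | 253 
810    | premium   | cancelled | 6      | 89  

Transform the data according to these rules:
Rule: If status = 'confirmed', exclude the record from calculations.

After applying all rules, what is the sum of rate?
1546

Step 1: Identify records where status = 'confirmed'
Step 2: The excluded records sum to 215
Step 3: Original total rate = 1761
Step 4: Remaining total = 1761 - 215 = 1546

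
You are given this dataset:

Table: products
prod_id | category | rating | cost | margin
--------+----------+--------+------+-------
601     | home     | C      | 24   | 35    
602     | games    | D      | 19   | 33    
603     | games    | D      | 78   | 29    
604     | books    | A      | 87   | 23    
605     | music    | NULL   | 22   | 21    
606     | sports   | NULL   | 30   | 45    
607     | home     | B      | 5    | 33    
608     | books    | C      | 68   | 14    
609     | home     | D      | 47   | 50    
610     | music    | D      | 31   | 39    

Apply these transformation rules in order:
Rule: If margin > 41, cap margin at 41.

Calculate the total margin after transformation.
309

Step 1: 2 records have margin > 41
Step 2: These records originally summed to 95
Step 3: After capping: 2 × 41 = 82
Step 4: Unaffected records sum: 227
Step 5: Final sum = 82 + 227 = 309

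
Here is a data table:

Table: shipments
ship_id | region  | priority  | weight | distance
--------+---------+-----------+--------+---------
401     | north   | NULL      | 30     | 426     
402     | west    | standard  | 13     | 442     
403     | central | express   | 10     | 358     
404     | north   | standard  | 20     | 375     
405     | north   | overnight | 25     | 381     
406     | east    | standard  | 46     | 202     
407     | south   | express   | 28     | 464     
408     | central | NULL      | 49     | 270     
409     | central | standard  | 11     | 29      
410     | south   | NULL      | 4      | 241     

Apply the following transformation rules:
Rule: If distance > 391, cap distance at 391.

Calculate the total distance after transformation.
3029

Step 1: 3 records have distance > 391
Step 2: These records originally summed to 1332
Step 3: After capping: 3 × 391 = 1173
Step 4: Unaffected records sum: 1856
Step 5: Final sum = 1173 + 1856 = 3029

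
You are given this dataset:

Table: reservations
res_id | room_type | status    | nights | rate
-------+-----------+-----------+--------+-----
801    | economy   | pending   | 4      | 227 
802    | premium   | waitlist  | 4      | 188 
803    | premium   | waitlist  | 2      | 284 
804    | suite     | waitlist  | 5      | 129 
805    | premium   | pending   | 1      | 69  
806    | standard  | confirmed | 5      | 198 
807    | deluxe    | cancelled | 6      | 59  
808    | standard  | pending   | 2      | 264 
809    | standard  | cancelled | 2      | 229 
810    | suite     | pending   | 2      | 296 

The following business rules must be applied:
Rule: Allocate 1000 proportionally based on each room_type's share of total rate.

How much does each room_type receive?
deluxe: 30.37, economy: 116.83, premium: 278.44, standard: 355.64, suite: 218.73

Step 1: Calculate total rate = 1943
Step 2: Calculate each room_type's proportion:
  deluxe: 59/1943 = 3.04% → 30.37
  economy: 227/1943 = 11.68% → 116.83
  premium: 541/1943 = 27.84% → 278.44
  standard: 691/1943 = 35.56% → 355.64
  suite: 425/1943 = 21.87% → 218.73
Step 3: Verify: sum of allocations ≈ 1000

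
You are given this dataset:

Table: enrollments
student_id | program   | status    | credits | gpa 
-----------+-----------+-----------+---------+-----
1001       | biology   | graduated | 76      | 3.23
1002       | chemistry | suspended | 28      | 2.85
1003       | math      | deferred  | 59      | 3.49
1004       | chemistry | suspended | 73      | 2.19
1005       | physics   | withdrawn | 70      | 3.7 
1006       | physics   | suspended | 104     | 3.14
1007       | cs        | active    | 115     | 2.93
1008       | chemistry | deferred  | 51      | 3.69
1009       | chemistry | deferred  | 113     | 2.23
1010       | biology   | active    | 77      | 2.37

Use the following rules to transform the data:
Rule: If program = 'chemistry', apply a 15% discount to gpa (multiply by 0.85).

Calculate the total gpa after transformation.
28.18

Step 1: Records with program = 'chemistry' have total gpa = 10.96
Step 2: Apply multiplier: 10.96 × 0.85 = 9.32
Step 3: Other records total: 18.86
Step 4: Final sum = 9.32 + 18.86 = 28.18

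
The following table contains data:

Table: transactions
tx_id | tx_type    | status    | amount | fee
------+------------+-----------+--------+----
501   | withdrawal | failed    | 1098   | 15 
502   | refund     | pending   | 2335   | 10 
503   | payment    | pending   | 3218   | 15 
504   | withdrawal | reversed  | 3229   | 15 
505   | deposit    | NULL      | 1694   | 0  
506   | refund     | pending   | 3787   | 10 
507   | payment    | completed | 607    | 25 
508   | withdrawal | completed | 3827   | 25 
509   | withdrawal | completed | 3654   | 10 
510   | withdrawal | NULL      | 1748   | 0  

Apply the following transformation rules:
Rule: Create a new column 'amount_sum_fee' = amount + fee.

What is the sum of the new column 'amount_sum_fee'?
25322

Step 1: For each record, compute amount + fee
Example calculations:
  1098 + 15 = 1113
  2335 + 10 = 2345
  3218 + 15 = 3233
  ...
Step 2: Sum all derived values
Step 3: Total = 25322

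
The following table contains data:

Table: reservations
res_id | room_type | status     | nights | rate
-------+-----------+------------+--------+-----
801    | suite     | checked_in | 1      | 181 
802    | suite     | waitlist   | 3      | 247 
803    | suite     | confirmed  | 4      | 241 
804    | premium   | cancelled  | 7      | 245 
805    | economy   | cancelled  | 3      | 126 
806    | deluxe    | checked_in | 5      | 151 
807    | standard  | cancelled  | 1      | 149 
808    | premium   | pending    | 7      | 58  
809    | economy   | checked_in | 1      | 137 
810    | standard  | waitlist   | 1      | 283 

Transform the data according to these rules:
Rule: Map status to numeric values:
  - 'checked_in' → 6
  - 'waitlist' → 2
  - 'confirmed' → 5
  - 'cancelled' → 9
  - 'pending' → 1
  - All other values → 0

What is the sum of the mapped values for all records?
55

Step 1: Apply mapping to each record
Step 2: Count by status:
  'checked_in': 3 records × 6 = 18
  'waitlist': 2 records × 2 = 4
  'confirmed': 1 records × 5 = 5
  'cancelled': 3 records × 9 = 27
  'pending': 1 records × 1 = 1
Step 3: Sum all mapped values = 55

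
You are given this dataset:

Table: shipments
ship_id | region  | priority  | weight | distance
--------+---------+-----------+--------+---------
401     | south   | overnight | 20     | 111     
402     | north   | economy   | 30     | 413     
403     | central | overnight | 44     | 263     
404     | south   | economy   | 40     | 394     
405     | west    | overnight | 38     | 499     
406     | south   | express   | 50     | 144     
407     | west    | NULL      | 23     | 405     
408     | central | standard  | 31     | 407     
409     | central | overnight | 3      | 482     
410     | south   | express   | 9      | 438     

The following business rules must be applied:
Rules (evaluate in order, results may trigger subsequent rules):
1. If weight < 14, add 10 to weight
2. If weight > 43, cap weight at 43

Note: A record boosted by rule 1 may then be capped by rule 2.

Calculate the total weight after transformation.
300

Step 1: Apply rule 1 to records with weight < 14
  - 2 records get bonus of 10
  - Of these, 0 records then exceed 43 and get capped
Step 2: Apply rule 2 to records with weight > 43
  - 2 records (original) are capped
Step 3: Calculate final sum = 300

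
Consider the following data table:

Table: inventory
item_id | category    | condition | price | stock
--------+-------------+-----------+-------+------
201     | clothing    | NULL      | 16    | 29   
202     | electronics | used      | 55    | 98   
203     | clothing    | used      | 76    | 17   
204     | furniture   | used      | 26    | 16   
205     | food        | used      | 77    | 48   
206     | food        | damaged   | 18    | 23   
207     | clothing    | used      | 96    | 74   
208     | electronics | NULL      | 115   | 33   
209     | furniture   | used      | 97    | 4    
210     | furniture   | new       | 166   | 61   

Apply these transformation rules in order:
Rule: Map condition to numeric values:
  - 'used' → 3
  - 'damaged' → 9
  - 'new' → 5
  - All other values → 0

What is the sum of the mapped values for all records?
32

Step 1: Apply mapping to each record
Step 2: Count by status:
  'used': 6 records × 3 = 18
  'damaged': 1 records × 9 = 9
  'new': 1 records × 5 = 5
Step 3: Sum all mapped values = 32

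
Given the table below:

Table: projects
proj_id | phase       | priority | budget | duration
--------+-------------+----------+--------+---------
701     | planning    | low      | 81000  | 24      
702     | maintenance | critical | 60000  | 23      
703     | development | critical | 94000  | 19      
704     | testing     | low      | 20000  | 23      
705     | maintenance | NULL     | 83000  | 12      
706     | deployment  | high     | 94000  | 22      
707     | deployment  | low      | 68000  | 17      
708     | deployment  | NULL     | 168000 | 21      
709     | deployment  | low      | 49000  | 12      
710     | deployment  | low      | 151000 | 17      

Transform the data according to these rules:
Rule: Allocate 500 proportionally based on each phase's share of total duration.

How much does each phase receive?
deployment: 234.21, development: 50.0, maintenance: 92.11, planning: 63.16, testing: 60.53

Step 1: Calculate total duration = 190
Step 2: Calculate each phase's proportion:
  deployment: 89/190 = 46.84% → 234.21
  development: 19/190 = 10.00% → 50.0
  maintenance: 35/190 = 18.42% → 92.11
  planning: 24/190 = 12.63% → 63.16
  testing: 23/190 = 12.11% → 60.53
Step 3: Verify: sum of allocations ≈ 500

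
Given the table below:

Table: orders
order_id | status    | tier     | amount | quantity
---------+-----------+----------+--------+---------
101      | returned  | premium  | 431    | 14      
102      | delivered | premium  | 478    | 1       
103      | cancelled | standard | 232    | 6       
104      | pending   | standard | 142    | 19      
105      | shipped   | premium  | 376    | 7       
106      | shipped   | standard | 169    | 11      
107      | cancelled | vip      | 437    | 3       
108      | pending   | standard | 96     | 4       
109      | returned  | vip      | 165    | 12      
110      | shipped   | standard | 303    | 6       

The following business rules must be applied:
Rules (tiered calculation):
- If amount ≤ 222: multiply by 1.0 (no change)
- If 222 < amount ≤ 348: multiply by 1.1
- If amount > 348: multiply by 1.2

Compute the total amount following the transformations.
3226.9

Step 1: Tier 1 (amount ≤ 222): 4 records, sum = 572 × 1.0 = 572.0
Step 2: Tier 2 (222 < amount ≤ 348): 2 records, sum = 535 × 1.1 = 588.5
Step 3: Tier 3 (amount > 348): 4 records, sum = 1722 × 1.2 = 2066.4
Step 4: Final sum = 572.0 + 588.5 + 2066.4 = 3226.9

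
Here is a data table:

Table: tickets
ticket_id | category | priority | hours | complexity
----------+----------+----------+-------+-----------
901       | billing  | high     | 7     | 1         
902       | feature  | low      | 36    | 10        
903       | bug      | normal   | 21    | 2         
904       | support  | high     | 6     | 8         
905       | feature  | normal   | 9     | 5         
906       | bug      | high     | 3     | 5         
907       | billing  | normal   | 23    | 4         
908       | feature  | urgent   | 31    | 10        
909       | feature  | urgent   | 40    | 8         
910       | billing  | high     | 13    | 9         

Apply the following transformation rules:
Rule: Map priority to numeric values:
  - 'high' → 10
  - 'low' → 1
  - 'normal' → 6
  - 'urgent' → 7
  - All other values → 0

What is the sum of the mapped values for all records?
73

Step 1: Apply mapping to each record
Step 2: Count by status:
  'high': 4 records × 10 = 40
  'low': 1 records × 1 = 1
  'normal': 3 records × 6 = 18
  'urgent': 2 records × 7 = 14
Step 3: Sum all mapped values = 73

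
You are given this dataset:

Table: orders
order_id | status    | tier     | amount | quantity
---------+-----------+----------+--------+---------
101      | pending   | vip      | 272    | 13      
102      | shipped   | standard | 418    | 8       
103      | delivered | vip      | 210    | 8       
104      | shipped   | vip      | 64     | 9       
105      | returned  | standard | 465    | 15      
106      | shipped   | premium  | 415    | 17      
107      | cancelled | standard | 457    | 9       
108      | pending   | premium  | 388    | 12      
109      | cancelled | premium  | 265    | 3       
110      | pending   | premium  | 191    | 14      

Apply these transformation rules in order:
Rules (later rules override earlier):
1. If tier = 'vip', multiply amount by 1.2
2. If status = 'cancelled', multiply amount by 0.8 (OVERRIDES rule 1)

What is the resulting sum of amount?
3109.8

Step 1: Rule 2 takes priority for records with status = 'cancelled'
  - 2 records: 722 × 0.8 = 577.6
Step 2: Rule 1 applies to remaining records with tier = 'vip'
  - 3 records: 546 × 1.2 = 655.2
Step 3: Other records unchanged: 1877
Step 4: Final sum = 577.6 + 655.2 + 1877 = 3109.8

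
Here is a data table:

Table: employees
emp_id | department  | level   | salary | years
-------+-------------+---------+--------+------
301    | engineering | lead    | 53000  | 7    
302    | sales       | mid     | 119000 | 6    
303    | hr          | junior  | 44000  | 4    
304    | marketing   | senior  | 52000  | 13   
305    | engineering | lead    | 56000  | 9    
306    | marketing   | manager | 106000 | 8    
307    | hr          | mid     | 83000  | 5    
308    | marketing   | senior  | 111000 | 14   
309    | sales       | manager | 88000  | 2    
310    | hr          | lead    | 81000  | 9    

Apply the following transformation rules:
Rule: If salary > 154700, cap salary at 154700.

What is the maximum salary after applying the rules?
119000

Step 1: Original maximum salary = 119000
Step 2: Check cap of 154700 against maximum
Step 3: No records exceed the cap (max 119000 <= cap 154700), so no capping applies
Step 4: Maximum after transformation = 119000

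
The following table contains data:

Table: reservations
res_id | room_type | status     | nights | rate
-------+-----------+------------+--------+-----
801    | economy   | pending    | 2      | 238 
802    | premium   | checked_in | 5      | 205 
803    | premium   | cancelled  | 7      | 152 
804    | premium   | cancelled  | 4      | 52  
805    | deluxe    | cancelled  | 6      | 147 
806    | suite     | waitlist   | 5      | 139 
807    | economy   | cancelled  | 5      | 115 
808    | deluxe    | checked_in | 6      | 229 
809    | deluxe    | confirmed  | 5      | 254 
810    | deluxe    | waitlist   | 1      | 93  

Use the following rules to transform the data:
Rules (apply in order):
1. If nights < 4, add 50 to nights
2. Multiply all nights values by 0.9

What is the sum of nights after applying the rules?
131.4

Step 1: Apply Rule 1 - Add 50 to records with nights < 4
  - 2 records affected: 3 + (2 × 50) = 103
  - Unaffected records: 43
  - Sum after Rule 1: 146
Step 2: Apply Rule 2 - Multiply all by 0.9
  - 146 × 0.9 = 131.4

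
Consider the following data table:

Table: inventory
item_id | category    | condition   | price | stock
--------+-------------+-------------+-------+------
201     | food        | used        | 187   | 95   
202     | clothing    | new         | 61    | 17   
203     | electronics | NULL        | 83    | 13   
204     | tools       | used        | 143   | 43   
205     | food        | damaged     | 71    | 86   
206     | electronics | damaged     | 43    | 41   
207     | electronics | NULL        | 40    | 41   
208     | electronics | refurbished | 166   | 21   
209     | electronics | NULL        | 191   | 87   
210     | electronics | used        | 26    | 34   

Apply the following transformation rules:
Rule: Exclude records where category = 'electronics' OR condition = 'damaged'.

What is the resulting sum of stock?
155

Step 1: Find records where category = 'electronics' OR condition = 'damaged'
Step 2: 7 records match, summing to 323
Step 3: Original sum: 478
Step 4: Remaining sum = 478 - 323 = 155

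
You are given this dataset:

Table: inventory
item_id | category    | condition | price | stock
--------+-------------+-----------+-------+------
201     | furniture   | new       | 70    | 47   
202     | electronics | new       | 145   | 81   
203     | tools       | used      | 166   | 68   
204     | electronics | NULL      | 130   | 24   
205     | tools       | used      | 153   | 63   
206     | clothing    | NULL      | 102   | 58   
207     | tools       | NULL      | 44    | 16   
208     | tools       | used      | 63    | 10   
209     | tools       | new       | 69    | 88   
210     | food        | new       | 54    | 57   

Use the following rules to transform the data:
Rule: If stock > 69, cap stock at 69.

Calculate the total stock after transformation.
481

Step 1: 2 records have stock > 69
Step 2: These records originally summed to 169
Step 3: After capping: 2 × 69 = 138
Step 4: Unaffected records sum: 343
Step 5: Final sum = 138 + 343 = 481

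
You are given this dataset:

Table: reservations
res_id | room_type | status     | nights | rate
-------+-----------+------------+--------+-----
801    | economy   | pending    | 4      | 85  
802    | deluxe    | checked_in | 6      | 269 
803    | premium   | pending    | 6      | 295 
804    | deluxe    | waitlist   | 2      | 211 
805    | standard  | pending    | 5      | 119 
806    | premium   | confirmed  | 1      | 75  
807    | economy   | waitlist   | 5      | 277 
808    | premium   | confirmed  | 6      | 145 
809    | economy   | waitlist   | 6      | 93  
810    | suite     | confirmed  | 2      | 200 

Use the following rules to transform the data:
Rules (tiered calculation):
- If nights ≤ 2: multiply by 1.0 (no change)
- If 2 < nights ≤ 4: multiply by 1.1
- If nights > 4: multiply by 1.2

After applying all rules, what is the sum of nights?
50.2

Step 1: Tier 1 (nights ≤ 2): 3 records, sum = 5 × 1.0 = 5.0
Step 2: Tier 2 (2 < nights ≤ 4): 1 records, sum = 4 × 1.1 = 4.4
Step 3: Tier 3 (nights > 4): 6 records, sum = 34 × 1.2 = 40.8
Step 4: Final sum = 5.0 + 4.4 + 40.8 = 50.2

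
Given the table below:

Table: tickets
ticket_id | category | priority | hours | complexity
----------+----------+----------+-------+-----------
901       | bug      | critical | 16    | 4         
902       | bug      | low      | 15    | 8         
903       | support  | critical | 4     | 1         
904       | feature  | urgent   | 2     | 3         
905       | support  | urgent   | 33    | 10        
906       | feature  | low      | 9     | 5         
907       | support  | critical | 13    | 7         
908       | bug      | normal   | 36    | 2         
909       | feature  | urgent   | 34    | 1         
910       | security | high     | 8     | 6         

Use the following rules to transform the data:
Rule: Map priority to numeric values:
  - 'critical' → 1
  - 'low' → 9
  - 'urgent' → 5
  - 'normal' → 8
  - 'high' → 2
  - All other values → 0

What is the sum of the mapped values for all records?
46

Step 1: Apply mapping to each record
Step 2: Count by status:
  'critical': 3 records × 1 = 3
  'low': 2 records × 9 = 18
  'urgent': 3 records × 5 = 15
  'normal': 1 records × 8 = 8
  'high': 1 records × 2 = 2
Step 3: Sum all mapped values = 46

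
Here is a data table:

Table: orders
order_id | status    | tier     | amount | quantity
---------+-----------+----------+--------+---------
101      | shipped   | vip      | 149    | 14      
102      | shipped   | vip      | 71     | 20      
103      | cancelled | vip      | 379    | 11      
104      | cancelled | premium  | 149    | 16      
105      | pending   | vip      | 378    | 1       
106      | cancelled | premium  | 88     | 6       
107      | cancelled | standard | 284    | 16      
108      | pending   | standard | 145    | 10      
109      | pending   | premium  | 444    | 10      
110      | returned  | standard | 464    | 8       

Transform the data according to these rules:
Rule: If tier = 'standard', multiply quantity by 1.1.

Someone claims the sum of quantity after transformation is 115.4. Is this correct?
Yes, the result is correct.

Step 1: Calculate the correct sum after transformation
Step 2: Apply multiplier 1.1 to records where tier = 'standard'
Step 3: Correct result = 115.4
Step 4: Claimed result = 115.4
Step 5: 115.4 = 115.4 ✓
Conclusion: The claimed result is correct.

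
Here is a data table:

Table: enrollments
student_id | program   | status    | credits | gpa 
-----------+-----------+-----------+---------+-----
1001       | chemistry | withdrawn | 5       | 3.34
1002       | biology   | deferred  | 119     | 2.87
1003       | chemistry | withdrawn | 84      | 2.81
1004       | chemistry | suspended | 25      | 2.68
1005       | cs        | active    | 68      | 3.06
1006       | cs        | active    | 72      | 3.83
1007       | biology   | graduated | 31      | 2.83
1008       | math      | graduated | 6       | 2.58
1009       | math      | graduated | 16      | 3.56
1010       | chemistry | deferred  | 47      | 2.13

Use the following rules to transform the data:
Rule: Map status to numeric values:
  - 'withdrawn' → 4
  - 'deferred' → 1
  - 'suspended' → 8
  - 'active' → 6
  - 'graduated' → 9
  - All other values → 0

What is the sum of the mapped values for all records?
57

Step 1: Apply mapping to each record
Step 2: Count by status:
  'withdrawn': 2 records × 4 = 8
  'deferred': 2 records × 1 = 2
  'suspended': 1 records × 8 = 8
  'active': 2 records × 6 = 12
  'graduated': 3 records × 9 = 27
Step 3: Sum all mapped values = 57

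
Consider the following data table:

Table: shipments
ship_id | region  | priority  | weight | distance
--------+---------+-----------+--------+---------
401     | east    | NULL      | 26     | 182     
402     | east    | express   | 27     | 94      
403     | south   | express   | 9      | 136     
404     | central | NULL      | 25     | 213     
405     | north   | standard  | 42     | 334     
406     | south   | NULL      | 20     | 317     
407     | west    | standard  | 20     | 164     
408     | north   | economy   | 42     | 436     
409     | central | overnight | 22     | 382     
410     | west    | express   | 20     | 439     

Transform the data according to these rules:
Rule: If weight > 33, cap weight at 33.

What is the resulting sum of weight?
235

Step 1: 2 records have weight > 33
Step 2: These records originally summed to 84
Step 3: After capping: 2 × 33 = 66
Step 4: Unaffected records sum: 169
Step 5: Final sum = 66 + 169 = 235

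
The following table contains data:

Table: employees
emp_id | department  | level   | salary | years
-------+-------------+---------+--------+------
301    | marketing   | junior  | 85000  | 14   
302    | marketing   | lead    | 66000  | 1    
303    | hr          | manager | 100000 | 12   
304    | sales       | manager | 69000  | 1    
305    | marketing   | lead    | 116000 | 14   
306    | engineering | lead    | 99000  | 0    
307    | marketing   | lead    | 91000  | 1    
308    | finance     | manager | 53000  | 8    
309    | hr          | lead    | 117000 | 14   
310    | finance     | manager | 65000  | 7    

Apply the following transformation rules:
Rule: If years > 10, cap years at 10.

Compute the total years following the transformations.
58

Step 1: 4 records have years > 10
Step 2: These records originally summed to 54
Step 3: After capping: 4 × 10 = 40
Step 4: Unaffected records sum: 18
Step 5: Final sum = 40 + 18 = 58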